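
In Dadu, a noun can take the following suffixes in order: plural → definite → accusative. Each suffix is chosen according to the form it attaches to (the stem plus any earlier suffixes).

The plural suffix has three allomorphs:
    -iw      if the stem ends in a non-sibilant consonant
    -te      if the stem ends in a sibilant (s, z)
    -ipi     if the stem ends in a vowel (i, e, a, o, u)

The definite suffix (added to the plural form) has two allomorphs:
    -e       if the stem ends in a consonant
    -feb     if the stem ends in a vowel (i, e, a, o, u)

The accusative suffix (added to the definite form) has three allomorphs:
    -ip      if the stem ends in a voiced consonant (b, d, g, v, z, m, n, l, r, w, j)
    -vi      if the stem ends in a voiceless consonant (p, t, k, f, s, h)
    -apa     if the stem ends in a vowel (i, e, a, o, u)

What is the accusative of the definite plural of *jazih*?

*jazih* — final sound /h/ (a non-sibilant consonant) → -iw → *jazihiw*.
The final sound of the plural form *jazihiw* is /w/, which is a consonant, so the definite suffix is -e, giving *jazihiwe*.
The definite form *jazihiwe*: final sound = /e/, a vowel → -apa → *jazihiweapa*.

jazihiweapa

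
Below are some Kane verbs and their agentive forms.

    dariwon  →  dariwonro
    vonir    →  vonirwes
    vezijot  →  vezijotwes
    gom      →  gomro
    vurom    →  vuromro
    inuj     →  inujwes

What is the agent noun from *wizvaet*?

wizvaetwes

The alternation tracks the final consonant of the stem — -ro when the stem ends in a nasal (*dariwon*, *gom*, *vurom*); -wes when the stem ends in a non-nasal consonant (*vonir*, *vezijot*, *inuj*).
*wizvaet*: final consonant = /t/, non-nasal → -wes → *wizvaetwes*.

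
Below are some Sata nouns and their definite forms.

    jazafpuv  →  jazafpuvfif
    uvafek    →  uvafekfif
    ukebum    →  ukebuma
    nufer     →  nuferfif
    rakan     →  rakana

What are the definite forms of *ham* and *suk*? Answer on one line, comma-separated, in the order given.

Looking at the final consonant of each stem: -a when the stem ends in a nasal (*ukebum*, *rakan*); -fif when the stem ends in a non-nasal consonant (*jazafpuv*, *uvafek*, *nufer*).
The final consonant of *ham* is /m/, which is a nasal, so the suffix is -a, giving *hama*.
*suk*: final consonant = /k/, non-nasal → -fif → *sukfif*.

hama, sukfif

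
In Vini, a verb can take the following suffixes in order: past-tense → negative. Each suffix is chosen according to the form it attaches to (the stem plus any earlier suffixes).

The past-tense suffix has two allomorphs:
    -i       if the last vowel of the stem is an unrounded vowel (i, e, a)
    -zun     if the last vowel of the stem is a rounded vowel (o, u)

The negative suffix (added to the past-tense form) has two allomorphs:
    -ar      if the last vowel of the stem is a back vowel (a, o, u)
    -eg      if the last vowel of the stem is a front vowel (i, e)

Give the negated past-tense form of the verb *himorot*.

himorotzunar

The last vowel of *himorot* is /o/, which is a rounded vowel, so the past-tense suffix is -zun, giving *himorotzun*.
The past-tense form *himorotzun*: last vowel = /u/, a back vowel → -ar → *himorotzunar*.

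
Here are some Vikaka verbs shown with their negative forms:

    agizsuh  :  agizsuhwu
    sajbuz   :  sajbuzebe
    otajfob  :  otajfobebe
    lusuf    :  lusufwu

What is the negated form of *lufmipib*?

lufmipibebe

Looking at the final consonant of each stem: -wu when the stem ends in a voiceless consonant (*agizsuh*, *lusuf*); -ebe when the stem ends in a voiced consonant (*sajbuz*, *otajfob*).
Since the final consonant of *lufmipib* is /b/ (voiced), it takes -ebe, giving *lufmipibebe*.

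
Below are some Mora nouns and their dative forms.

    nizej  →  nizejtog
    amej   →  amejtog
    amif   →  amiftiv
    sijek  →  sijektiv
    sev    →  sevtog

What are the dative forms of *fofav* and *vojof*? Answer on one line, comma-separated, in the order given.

The pattern is voicing of the final consonant: -tiv when the stem ends in a voiceless consonant (*amif*, *sijek*); -tog when the stem ends in a voiced consonant (*nizej*, *amej*, *sev*).
The final consonant of *fofav* is /v/, which is voiced, so the suffix is -tog, giving *fofavtog*.
The final consonant of *vojof* is /f/, which is voiceless, so the suffix is -tiv, giving *vojoftiv*.

fofavtog, vojoftiv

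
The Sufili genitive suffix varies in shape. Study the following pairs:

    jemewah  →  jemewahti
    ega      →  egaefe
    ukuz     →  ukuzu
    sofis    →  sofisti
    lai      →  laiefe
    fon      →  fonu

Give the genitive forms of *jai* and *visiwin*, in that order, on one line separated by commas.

jaiefe, visiwinu

Looking at the final sound of each stem: -ti when the stem ends in a voiceless consonant (*jemewah*, *sofis*); -u when the stem ends in a voiced consonant (*ukuz*, *fon*); -efe when the stem ends in a vowel (*ega*, *lai*).
The final sound of *jai* is /i/, which is a vowel, so the suffix is -efe, giving *jaiefe*.
The final sound of *visiwin* is /n/, which is a voiced consonant, so the suffix is -u, giving *visiwinu*.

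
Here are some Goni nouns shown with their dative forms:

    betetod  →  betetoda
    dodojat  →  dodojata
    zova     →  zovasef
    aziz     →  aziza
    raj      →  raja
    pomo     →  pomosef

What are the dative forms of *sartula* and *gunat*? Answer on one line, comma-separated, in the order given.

sartulasef, gunata

The alternation tracks the final sound of the stem — -a when the stem ends in a consonant (*betetod*, *dodojat*, *aziz*, *raj*); -sef when the stem ends in a vowel (*zova*, *pomo*).
The final sound of *sartula* is /a/, which is a vowel, so the suffix is -sef, giving *sartulasef*.
*gunat*: final sound = /t/, a consonant → -a → *gunata*.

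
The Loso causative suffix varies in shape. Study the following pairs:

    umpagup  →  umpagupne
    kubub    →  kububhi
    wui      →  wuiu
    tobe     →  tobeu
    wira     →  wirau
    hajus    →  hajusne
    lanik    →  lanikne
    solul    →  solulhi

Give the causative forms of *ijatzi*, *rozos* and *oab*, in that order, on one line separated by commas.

ijatziu, rozosne, oabhi

The suffix is conditioned by the final sound: -ne when the stem ends in a voiceless consonant (*umpagup*, *hajus*, *lanik*); -hi when the stem ends in a voiced consonant (*kubub*, *solul*); -u when the stem ends in a vowel (*wui*, *tobe*, *wira*).
The final sound of *ijatzi* is /i/, which is a vowel, so the suffix is -u, giving *ijatziu*.
*rozos* — final sound /s/ (a voiceless consonant) → -ne → *rozosne*.
*oab*: final sound = /b/, a voiced consonant → -hi → *oabhi*.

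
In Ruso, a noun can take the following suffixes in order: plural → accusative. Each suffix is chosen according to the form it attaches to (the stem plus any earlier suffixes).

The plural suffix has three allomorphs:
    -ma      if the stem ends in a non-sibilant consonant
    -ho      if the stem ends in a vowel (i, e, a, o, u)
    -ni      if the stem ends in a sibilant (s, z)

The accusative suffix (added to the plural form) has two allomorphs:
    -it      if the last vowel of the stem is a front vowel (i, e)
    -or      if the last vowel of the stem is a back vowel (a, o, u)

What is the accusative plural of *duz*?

duzniit

*duz* — final sound /z/ (a sibilant) → -ni → *duzni*.
The last vowel of the plural form *duzni* is /i/, which is a front vowel, so the accusative suffix is -it, giving *duzniit*.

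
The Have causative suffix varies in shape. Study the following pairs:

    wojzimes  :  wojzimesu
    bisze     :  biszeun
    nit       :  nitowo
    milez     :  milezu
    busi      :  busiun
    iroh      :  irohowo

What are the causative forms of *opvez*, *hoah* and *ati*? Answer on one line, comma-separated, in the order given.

The alternation tracks the final sound of the stem — -u when the stem ends in a sibilant (*wojzimes*, *milez*); -owo when the stem ends in a non-sibilant consonant (*nit*, *iroh*); -un when the stem ends in a vowel (*bisze*, *busi*).
*opvez*: final sound = /z/, a sibilant → -u → *opvezu*.
*hoah* — final sound /h/ (a non-sibilant consonant) → -owo → *hoahowo*.
Since the final sound of *ati* is /i/ (a vowel), it takes -un, giving *atiun*.

opvezu, hoahowo, atiun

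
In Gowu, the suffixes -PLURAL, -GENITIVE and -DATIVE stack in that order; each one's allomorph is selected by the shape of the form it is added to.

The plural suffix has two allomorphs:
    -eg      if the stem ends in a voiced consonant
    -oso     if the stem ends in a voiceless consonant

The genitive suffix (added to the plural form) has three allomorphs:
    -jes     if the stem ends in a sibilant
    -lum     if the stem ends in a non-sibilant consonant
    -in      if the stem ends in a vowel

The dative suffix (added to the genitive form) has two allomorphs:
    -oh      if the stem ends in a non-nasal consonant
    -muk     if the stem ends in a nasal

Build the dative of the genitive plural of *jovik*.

The final consonant of *jovik* is /k/, which is voiceless, so the plural suffix is -oso, giving *jovikoso*.
The final sound of the plural form *jovikoso* is /o/, which is a vowel, so the genitive suffix is -in, giving *jovikosoin*.
The genitive form *jovikosoin* — final consonant /n/ (a nasal) → -muk → *jovikosoinmuk*.

jovikosoinmuk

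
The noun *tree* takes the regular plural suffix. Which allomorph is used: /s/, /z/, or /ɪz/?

/z/

The stem *tree* ends in a voiced non-sibilant sound.
The plural suffix surfaces as /ɪz/ after sibilants, /s/ after other voiceless consonants, and /z/ after other voiced sounds.
So the plural -s on *tree* is pronounced /z/.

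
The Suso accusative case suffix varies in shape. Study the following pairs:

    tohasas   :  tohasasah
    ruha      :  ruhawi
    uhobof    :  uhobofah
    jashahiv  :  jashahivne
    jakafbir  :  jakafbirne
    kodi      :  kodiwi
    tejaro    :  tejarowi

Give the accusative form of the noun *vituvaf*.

vituvafah

Looking at the final sound of each stem: -ah when the stem ends in a voiceless consonant (*tohasas*, *uhobof*); -ne when the stem ends in a voiced consonant (*jashahiv*, *jakafbir*); -wi when the stem ends in a vowel (*ruha*, *kodi*, *tejaro*).
*vituvaf* — final sound /f/ (a voiceless consonant) → -ah → *vituvafah*.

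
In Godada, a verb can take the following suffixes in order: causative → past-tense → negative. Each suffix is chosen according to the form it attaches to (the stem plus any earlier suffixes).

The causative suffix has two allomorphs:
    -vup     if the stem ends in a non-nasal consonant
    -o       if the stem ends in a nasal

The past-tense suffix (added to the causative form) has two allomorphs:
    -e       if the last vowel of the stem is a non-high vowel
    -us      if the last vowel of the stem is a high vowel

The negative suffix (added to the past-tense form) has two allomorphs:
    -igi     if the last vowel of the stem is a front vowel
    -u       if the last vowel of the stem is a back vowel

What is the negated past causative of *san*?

*san* — final consonant /n/ (a nasal) → -o → *sano*.
The causative form *sano*: last vowel = /o/, a non-high vowel → -e → *sanoe*.
The last vowel of the past-tense form *sanoe* is /e/, which is a front vowel, so the negative suffix is -igi, giving *sanoeigi*.

sanoeigi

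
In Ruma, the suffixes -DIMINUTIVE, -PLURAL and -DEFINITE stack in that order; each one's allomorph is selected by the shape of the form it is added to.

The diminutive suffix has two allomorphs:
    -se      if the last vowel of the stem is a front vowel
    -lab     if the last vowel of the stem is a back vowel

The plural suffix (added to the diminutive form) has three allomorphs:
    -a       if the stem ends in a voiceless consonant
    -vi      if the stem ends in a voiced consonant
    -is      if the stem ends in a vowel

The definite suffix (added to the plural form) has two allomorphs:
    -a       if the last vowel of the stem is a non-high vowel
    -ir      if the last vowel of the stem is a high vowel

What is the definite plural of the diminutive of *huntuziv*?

huntuzivseisir

*huntuziv* — last vowel /i/ (a front vowel) → -se → *huntuzivse*.
The final sound of the diminutive form *huntuzivse* is /e/, which is a vowel, so the plural suffix is -is, giving *huntuzivseis*.
The last vowel of the plural form *huntuzivseis* is /i/, which is a high vowel, so the definite suffix is -ir, giving *huntuzivseisir*.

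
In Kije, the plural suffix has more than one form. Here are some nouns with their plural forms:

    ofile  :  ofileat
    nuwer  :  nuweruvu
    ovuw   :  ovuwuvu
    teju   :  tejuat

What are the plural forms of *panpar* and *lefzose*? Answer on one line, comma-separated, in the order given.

The pattern is consonant vs. vowel: -uvu when the stem ends in a consonant (*nuwer*, *ovuw*); -at when the stem ends in a vowel (*ofile*, *teju*).
The final sound of *panpar* is /r/, which is a consonant, so the suffix is -uvu, giving *panparuvu*.
*lefzose*: final sound = /e/, a vowel → -at → *lefzoseat*.

panparuvu, lefzoseat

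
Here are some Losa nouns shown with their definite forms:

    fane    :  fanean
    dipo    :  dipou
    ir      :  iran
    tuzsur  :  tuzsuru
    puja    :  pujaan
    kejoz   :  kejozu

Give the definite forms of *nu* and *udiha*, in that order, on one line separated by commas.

nuu, udihaan

The suffix is conditioned by the last vowel: -u when the last vowel of the stem is a rounded vowel (*dipo*, *tuzsur*, *kejoz*); -an when the last vowel of the stem is an unrounded vowel (*fane*, *ir*, *puja*).
*nu* — last vowel /u/ (a rounded vowel) → -u → *nuu*.
*udiha* — last vowel /a/ (an unrounded vowel) → -an → *udihaan*.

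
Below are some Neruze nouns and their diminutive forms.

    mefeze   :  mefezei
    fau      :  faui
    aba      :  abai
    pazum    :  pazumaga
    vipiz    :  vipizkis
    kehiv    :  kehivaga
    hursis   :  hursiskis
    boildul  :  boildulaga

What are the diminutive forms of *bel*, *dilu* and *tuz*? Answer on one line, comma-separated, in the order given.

The alternation tracks the final sound of the stem — -kis when the stem ends in a sibilant (*vipiz*, *hursis*); -aga when the stem ends in a non-sibilant consonant (*pazum*, *kehiv*, *boildul*); -i when the stem ends in a vowel (*mefeze*, *fau*, *aba*).
The final sound of *bel* is /l/, which is a non-sibilant consonant, so the suffix is -aga, giving *belaga*.
*dilu* — final sound /u/ (a vowel) → -i → *dilui*.
*tuz*: final sound = /z/, a sibilant → -kis → *tuzkis*.

belaga, dilui, tuzkis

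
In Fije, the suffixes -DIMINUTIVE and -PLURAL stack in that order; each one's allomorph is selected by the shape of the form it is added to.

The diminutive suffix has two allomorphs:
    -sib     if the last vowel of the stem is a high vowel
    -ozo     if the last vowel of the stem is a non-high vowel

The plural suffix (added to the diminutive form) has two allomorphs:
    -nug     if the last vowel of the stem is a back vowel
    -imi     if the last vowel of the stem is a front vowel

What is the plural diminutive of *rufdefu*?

*rufdefu* — last vowel /u/ (a high vowel) → -sib → *rufdefusib*.
Since the last vowel of the diminutive form *rufdefusib* is /i/ (a front vowel), it takes -imi, giving *rufdefusibimi*.

rufdefusibimi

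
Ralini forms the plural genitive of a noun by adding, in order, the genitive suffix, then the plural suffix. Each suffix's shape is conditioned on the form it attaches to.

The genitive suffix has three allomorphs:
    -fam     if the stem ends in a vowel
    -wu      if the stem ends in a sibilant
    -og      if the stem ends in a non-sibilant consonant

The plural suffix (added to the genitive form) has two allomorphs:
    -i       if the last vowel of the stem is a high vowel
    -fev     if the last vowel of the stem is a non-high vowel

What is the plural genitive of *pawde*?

pawdefamfev

Since the final sound of *pawde* is /e/ (a vowel), it takes -fam, giving *pawdefam*.
The last vowel of the genitive form *pawdefam* is /a/, which is a non-high vowel, so the plural suffix is -fev, giving *pawdefamfev*.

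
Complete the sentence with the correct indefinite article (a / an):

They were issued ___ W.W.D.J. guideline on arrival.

a

The indefinite article is chosen by the initial *sound* of the following word, not its spelling.
The initialism *W.W.D.J.* is read letter by letter; the first letter, W, is pronounced /ˈdʌbəl.juː/, which begins with a consonant sound.
So the article is *a*: They were issued a W.W.D.J. guideline on arrival.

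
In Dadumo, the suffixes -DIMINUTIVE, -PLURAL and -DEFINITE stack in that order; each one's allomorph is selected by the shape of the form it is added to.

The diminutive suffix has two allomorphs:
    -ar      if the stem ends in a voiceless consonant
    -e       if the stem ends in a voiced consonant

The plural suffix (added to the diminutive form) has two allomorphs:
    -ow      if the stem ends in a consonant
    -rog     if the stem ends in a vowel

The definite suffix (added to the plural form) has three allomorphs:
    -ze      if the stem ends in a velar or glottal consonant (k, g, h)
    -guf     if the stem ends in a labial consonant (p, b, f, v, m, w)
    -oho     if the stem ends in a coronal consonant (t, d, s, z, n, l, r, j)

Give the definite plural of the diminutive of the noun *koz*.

Since the final consonant of *koz* is /z/ (voiced), it takes -e, giving *koze*.
The diminutive form *koze* — final sound /e/ (a vowel) → -rog → *kozerog*.
The plural form *kozerog* — final consonant /g/ (velar/glottal) → -ze → *kozerogze*.

kozerogze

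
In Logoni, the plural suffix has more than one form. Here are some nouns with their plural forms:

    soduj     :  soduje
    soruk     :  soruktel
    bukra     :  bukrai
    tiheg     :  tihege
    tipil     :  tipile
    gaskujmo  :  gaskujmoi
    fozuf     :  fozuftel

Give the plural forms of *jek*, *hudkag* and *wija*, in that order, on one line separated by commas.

jektel, hudkage, wijai

The pattern is voicing of the final sound: -tel when the stem ends in a voiceless consonant (*soruk*, *fozuf*); -e when the stem ends in a voiced consonant (*soduj*, *tiheg*, *tipil*); -i when the stem ends in a vowel (*bukra*, *gaskujmo*).
The final sound of *jek* is /k/, which is a voiceless consonant, so the suffix is -tel, giving *jektel*.
Since the final sound of *hudkag* is /g/ (a voiced consonant), it takes -e, giving *hudkage*.
Since the final sound of *wija* is /a/ (a vowel), it takes -i, giving *wijai*.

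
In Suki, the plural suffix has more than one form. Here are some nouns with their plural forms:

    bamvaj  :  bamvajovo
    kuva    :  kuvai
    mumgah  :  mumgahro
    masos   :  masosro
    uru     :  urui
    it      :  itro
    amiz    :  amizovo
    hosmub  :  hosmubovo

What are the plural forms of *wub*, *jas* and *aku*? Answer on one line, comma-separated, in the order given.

wubovo, jasro, akui

Looking at the final sound of each stem: -ro when the stem ends in a voiceless consonant (*mumgah*, *masos*, *it*); -ovo when the stem ends in a voiced consonant (*bamvaj*, *amiz*, *hosmub*); -i when the stem ends in a vowel (*kuva*, *uru*).
The final sound of *wub* is /b/, which is a voiced consonant, so the suffix is -ovo, giving *wubovo*.
*jas* — final sound /s/ (a voiceless consonant) → -ro → *jasro*.
Since the final sound of *aku* is /u/ (a vowel), it takes -i, giving *akui*.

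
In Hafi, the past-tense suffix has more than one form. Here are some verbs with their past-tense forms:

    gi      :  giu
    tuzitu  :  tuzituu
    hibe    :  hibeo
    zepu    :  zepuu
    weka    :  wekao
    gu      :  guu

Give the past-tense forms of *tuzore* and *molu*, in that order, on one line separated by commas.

tuzoreo, moluu

The alternation tracks the last vowel of the stem — -u when the last vowel of the stem is a high vowel (*gi*, *tuzitu*, *zepu*, *gu*); -o when the last vowel of the stem is a non-high vowel (*hibe*, *weka*).
The last vowel of *tuzore* is /e/, which is a non-high vowel, so the suffix is -o, giving *tuzoreo*.
Since the last vowel of *molu* is /u/ (a high vowel), it takes -u, giving *moluu*.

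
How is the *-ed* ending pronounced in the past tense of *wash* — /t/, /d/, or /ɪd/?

/t/

The stem *wash* ends in a voiceless consonant other than /t/.
The -ed suffix is realized as /ɪd/ after /t, d/; as /t/ after other voiceless consonants; and as /d/ after other voiced sounds.
So -ed on *wash* is pronounced /t/.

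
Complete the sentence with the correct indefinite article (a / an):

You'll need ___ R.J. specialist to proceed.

an

The indefinite article is chosen by the initial *sound* of the following word, not its spelling.
The initialism *R.J.* is read letter by letter; the first letter, R, is pronounced /ɑr/, which begins with a vowel sound.
So the article is *an*: You'll need an R.J. specialist to proceed.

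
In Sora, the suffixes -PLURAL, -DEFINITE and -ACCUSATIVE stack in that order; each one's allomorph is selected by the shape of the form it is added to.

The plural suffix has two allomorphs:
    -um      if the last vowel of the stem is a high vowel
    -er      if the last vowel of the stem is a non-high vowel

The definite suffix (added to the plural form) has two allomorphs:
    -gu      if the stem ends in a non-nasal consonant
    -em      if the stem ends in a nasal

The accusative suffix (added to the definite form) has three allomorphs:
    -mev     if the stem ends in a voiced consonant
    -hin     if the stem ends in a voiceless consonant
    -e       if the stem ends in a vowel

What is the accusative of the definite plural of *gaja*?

The last vowel of *gaja* is /a/, which is a non-high vowel, so the plural suffix is -er, giving *gajaer*.
The plural form *gajaer*: final consonant = /r/, non-nasal → -gu → *gajaergu*.
The final sound of the definite form *gajaergu* is /u/, which is a vowel, so the accusative suffix is -e, giving *gajaergue*.

gajaergue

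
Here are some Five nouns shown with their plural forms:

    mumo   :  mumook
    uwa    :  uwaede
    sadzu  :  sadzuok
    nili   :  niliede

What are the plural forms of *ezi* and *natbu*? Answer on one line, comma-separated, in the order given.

Looking at the last vowel of each stem: -ok when the last vowel of the stem is a rounded vowel (*mumo*, *sadzu*); -ede when the last vowel of the stem is an unrounded vowel (*uwa*, *nili*).
The last vowel of *ezi* is /i/, which is an unrounded vowel, so the suffix is -ede, giving *eziede*.
*natbu* — last vowel /u/ (a rounded vowel) → -ok → *natbuok*.

eziede, natbuok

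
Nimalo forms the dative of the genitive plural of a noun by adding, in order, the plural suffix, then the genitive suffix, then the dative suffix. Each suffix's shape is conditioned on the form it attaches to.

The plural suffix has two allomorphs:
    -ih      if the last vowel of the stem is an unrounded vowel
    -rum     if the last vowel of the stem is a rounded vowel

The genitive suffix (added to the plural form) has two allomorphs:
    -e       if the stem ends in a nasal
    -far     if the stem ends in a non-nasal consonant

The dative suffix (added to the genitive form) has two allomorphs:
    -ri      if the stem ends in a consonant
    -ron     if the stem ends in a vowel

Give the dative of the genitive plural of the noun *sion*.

sionrumeron

*sion*: last vowel = /o/, a rounded vowel → -rum → *sionrum*.
The plural form *sionrum* — final consonant /m/ (a nasal) → -e → *sionrume*.
The genitive form *sionrume* — final sound /e/ (a vowel) → -ron → *sionrumeron*.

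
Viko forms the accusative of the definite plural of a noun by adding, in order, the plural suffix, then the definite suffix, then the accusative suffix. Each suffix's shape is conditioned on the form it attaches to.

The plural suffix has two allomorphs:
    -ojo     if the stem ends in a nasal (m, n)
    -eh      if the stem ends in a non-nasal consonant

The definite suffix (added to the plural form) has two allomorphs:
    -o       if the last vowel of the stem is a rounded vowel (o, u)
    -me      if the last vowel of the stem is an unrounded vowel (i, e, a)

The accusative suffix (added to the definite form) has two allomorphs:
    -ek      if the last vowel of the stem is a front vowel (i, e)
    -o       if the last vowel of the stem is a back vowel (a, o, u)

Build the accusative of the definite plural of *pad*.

padehmeek

*pad* — final consonant /d/ (non-nasal) → -eh → *padeh*.
Since the last vowel of the plural form *padeh* is /e/ (an unrounded vowel), it takes -me, giving *padehme*.
The definite form *padehme* — last vowel /e/ (a front vowel) → -ek → *padehmeek*.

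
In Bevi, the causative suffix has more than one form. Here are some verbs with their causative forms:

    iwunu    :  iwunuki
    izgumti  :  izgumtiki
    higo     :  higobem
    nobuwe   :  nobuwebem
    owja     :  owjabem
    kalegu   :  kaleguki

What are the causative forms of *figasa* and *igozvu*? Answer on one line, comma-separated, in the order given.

figasabem, igozvuki

The suffix is conditioned by the last vowel: -ki when the last vowel of the stem is a high vowel (*iwunu*, *izgumti*, *kalegu*); -bem when the last vowel of the stem is a non-high vowel (*higo*, *nobuwe*, *owja*).
*figasa*: last vowel = /a/, a non-high vowel → -bem → *figasabem*.
Since the last vowel of *igozvu* is /u/ (a high vowel), it takes -ki, giving *igozvuki*.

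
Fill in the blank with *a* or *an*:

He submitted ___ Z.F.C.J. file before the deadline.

The indefinite article is chosen by the initial *sound* of the following word, not its spelling.
The initialism *Z.F.C.J.* is read letter by letter; the first letter, Z, is pronounced /ziː/, which begins with a consonant sound.
So the article is *a*: He submitted a Z.F.C.J. file before the deadline.

a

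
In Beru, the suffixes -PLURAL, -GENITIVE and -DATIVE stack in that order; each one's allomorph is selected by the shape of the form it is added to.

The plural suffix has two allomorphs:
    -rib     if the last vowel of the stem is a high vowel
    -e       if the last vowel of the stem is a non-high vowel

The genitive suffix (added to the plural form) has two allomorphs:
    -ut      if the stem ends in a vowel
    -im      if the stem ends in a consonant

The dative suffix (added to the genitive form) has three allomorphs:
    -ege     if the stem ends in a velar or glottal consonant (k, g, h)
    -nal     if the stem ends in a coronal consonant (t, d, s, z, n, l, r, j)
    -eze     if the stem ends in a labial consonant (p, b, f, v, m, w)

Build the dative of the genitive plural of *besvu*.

The last vowel of *besvu* is /u/, which is a high vowel, so the plural suffix is -rib, giving *besvurib*.
Since the final sound of the plural form *besvurib* is /b/ (a consonant), it takes -im, giving *besvuribim*.
The genitive form *besvuribim*: final consonant = /m/, labial → -eze → *besvuribimeze*.

besvuribimeze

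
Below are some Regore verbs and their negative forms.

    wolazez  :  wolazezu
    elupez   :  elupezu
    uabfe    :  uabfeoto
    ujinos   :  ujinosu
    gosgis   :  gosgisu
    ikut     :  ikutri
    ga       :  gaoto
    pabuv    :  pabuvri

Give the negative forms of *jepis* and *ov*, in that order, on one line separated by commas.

The alternation tracks the final sound of the stem — -u when the stem ends in a sibilant (*wolazez*, *elupez*, *ujinos*, *gosgis*); -ri when the stem ends in a non-sibilant consonant (*ikut*, *pabuv*); -oto when the stem ends in a vowel (*uabfe*, *ga*).
Since the final sound of *jepis* is /s/ (a sibilant), it takes -u, giving *jepisu*.
Since the final sound of *ov* is /v/ (a non-sibilant consonant), it takes -ri, giving *ovri*.

jepisu, ovri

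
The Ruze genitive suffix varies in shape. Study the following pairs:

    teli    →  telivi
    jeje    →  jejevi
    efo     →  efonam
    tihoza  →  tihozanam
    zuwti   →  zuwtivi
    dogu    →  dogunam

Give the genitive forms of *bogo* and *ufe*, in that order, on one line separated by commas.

bogonam, ufevi

The alternation tracks the last vowel of the stem — -vi when the last vowel of the stem is a front vowel (*teli*, *jeje*, *zuwti*); -nam when the last vowel of the stem is a back vowel (*efo*, *tihoza*, *dogu*).
*bogo* — last vowel /o/ (a back vowel) → -nam → *bogonam*.
The last vowel of *ufe* is /e/, which is a front vowel, so the suffix is -vi, giving *ufevi*.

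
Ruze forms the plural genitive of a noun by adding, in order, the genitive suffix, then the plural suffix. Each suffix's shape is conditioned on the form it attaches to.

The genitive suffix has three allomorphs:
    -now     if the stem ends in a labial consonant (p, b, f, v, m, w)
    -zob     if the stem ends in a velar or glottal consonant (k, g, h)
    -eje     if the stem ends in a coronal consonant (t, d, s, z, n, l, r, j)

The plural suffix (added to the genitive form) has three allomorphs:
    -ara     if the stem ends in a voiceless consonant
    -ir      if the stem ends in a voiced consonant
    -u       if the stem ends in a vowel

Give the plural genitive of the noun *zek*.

*zek*: final consonant = /k/, velar/glottal → -zob → *zekzob*.
The final sound of the genitive form *zekzob* is /b/, which is a voiced consonant, so the plural suffix is -ir, giving *zekzobir*.

zekzobir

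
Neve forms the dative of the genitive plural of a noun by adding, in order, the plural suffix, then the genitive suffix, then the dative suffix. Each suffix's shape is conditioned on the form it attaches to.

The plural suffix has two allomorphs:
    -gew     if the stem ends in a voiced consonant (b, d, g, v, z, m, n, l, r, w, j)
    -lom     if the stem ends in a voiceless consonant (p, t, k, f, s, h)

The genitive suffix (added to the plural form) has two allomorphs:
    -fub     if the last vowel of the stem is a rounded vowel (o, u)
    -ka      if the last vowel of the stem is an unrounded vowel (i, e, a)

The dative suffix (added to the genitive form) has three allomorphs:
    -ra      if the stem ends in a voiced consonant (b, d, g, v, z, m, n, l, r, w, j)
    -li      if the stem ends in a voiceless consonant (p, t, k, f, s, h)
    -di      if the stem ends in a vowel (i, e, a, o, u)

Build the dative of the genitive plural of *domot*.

*domot* — final consonant /t/ (voiceless) → -lom → *domotlom*.
The last vowel of the plural form *domotlom* is /o/, which is a rounded vowel, so the genitive suffix is -fub, giving *domotlomfub*.
The genitive form *domotlomfub* — final sound /b/ (a voiced consonant) → -ra → *domotlomfubra*.

domotlomfubra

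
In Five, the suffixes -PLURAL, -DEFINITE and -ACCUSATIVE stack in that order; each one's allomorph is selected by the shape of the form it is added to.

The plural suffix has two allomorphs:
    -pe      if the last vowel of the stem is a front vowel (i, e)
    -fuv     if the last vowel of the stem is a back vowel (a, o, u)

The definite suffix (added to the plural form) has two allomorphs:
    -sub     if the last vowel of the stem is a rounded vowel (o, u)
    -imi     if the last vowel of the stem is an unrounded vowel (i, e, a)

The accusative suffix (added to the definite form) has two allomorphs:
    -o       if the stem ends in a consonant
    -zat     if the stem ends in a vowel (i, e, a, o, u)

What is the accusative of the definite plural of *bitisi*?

The last vowel of *bitisi* is /i/, which is a front vowel, so the plural suffix is -pe, giving *bitisipe*.
The plural form *bitisipe*: last vowel = /e/, an unrounded vowel → -imi → *bitisipeimi*.
The final sound of the definite form *bitisipeimi* is /i/, which is a vowel, so the accusative suffix is -zat, giving *bitisipeimizat*.

bitisipeimizat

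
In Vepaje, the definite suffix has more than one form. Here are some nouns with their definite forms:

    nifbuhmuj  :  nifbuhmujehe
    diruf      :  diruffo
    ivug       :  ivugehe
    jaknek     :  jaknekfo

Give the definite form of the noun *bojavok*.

The suffix is conditioned by the final consonant: -fo when the stem ends in a voiceless consonant (*diruf*, *jaknek*); -ehe when the stem ends in a voiced consonant (*nifbuhmuj*, *ivug*).
The final consonant of *bojavok* is /k/, which is voiceless, so the suffix is -fo, giving *bojavokfo*.

bojavokfo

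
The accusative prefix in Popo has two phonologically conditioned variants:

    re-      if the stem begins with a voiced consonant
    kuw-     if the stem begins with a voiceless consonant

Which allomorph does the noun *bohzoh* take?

re-

*bohzoh*: first consonant = /b/, voiced → re-.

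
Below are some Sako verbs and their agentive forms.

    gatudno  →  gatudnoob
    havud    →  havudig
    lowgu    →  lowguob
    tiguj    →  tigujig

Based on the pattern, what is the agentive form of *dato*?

datoob

Looking at the final sound of each stem: -ig when the stem ends in a consonant (*havud*, *tiguj*); -ob when the stem ends in a vowel (*gatudno*, *lowgu*).
*dato* — final sound /o/ (a vowel) → -ob → *datoob*.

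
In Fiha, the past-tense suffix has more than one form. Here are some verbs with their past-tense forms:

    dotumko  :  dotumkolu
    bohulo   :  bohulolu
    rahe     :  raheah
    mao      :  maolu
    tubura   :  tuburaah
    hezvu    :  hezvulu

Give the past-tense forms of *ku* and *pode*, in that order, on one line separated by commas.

kulu, podeah

The pattern is rounding harmony: -lu when the last vowel of the stem is a rounded vowel (*dotumko*, *bohulo*, *mao*, *hezvu*); -ah when the last vowel of the stem is an unrounded vowel (*rahe*, *tubura*).
*ku* — last vowel /u/ (a rounded vowel) → -lu → *kulu*.
*pode*: last vowel = /e/, an unrounded vowel → -ah → *podeah*.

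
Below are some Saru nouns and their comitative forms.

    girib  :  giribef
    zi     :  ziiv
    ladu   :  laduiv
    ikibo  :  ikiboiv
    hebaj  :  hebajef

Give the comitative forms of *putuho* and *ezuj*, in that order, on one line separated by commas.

The alternation tracks the final sound of the stem — -ef when the stem ends in a consonant (*girib*, *hebaj*); -iv when the stem ends in a vowel (*zi*, *ladu*, *ikibo*).
Since the final sound of *putuho* is /o/ (a vowel), it takes -iv, giving *putuhoiv*.
*ezuj* — final sound /j/ (a consonant) → -ef → *ezujef*.

putuhoiv, ezujef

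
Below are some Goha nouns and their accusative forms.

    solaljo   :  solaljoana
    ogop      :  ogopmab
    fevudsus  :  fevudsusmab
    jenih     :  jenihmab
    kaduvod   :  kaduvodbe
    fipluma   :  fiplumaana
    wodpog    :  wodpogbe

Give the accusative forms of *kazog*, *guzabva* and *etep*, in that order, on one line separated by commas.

kazogbe, guzabvaana, etepmab

The suffix is conditioned by the final sound: -mab when the stem ends in a voiceless consonant (*ogop*, *fevudsus*, *jenih*); -be when the stem ends in a voiced consonant (*kaduvod*, *wodpog*); -ana when the stem ends in a vowel (*solaljo*, *fipluma*).
The final sound of *kazog* is /g/, which is a voiced consonant, so the suffix is -be, giving *kazogbe*.
*guzabva*: final sound = /a/, a vowel → -ana → *guzabvaana*.
The final sound of *etep* is /p/, which is a voiceless consonant, so the suffix is -mab, giving *etepmab*.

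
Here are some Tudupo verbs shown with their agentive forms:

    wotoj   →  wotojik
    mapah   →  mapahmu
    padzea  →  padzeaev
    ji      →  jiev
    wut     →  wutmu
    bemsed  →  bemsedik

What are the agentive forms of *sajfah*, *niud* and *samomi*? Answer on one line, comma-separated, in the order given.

The pattern is voicing of the final sound: -mu when the stem ends in a voiceless consonant (*mapah*, *wut*); -ik when the stem ends in a voiced consonant (*wotoj*, *bemsed*); -ev when the stem ends in a vowel (*padzea*, *ji*).
*sajfah*: final sound = /h/, a voiceless consonant → -mu → *sajfahmu*.
*niud*: final sound = /d/, a voiced consonant → -ik → *niudik*.
The final sound of *samomi* is /i/, which is a vowel, so the suffix is -ev, giving *samomiev*.

sajfahmu, niudik, samomiev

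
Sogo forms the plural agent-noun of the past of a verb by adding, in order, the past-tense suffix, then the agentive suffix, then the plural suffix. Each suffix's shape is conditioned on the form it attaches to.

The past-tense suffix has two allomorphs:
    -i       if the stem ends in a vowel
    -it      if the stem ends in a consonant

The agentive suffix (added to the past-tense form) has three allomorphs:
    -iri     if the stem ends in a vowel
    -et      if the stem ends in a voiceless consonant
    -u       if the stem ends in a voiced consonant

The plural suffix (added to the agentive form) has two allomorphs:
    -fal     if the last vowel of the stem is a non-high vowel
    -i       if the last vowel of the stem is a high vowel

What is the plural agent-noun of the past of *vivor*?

*vivor*: final sound = /r/, a consonant → -it → *vivorit*.
Since the final sound of the past-tense form *vivorit* is /t/ (a voiceless consonant), it takes -et, giving *vivoritet*.
The agentive form *vivoritet*: last vowel = /e/, a non-high vowel → -fal → *vivoritetfal*.

vivoritetfal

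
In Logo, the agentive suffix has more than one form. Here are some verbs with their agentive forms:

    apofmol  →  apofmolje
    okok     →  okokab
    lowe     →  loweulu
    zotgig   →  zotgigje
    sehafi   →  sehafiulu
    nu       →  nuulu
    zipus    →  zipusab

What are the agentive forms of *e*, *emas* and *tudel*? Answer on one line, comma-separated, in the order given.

eulu, emasab, tudelje

Looking at the final sound of each stem: -ab when the stem ends in a voiceless consonant (*okok*, *zipus*); -je when the stem ends in a voiced consonant (*apofmol*, *zotgig*); -ulu when the stem ends in a vowel (*lowe*, *sehafi*, *nu*).
*e* — final sound /e/ (a vowel) → -ulu → *eulu*.
The final sound of *emas* is /s/, which is a voiceless consonant, so the suffix is -ab, giving *emasab*.
Since the final sound of *tudel* is /l/ (a voiced consonant), it takes -je, giving *tudelje*.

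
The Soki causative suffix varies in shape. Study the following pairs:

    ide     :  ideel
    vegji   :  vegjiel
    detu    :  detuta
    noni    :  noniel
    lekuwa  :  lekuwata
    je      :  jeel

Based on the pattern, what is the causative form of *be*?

beel

The suffix is conditioned by the last vowel: -el when the last vowel of the stem is a front vowel (*ide*, *vegji*, *noni*, *je*); -ta when the last vowel of the stem is a back vowel (*detu*, *lekuwa*).
*be*: last vowel = /e/, a front vowel → -el → *beel*.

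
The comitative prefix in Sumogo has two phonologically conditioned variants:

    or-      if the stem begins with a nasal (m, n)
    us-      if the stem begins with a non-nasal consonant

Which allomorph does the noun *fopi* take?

The first consonant of *fopi* is /f/, which is non-nasal, so the prefix is us-.

us-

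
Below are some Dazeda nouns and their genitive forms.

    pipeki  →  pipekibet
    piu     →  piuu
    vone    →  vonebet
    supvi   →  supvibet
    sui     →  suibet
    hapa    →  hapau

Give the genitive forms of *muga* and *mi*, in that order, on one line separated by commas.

The pattern is front/back vowel harmony: -bet when the last vowel of the stem is a front vowel (*pipeki*, *vone*, *supvi*, *sui*); -u when the last vowel of the stem is a back vowel (*piu*, *hapa*).
Since the last vowel of *muga* is /a/ (a back vowel), it takes -u, giving *mugau*.
The last vowel of *mi* is /i/, which is a front vowel, so the suffix is -bet, giving *mibet*.

mugau, mibet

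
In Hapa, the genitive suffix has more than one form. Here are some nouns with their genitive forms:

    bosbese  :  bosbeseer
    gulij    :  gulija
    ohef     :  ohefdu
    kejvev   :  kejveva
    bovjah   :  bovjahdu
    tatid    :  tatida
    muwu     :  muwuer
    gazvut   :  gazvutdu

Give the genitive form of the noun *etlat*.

The suffix is conditioned by the final sound: -du when the stem ends in a voiceless consonant (*ohef*, *bovjah*, *gazvut*); -a when the stem ends in a voiced consonant (*gulij*, *kejvev*, *tatid*); -er when the stem ends in a vowel (*bosbese*, *muwu*).
Since the final sound of *etlat* is /t/ (a voiceless consonant), it takes -du, giving *etlatdu*.

etlatdu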